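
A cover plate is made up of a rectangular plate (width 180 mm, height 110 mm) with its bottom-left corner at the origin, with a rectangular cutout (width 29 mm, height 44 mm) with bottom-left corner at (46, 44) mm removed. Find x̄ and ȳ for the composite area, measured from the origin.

plate: A = 180 × 110 = 19800.00, centroid at (90.00, 55.00).
hole: A = −(29 × 44) = -1276.00, centroid at (60.50, 66.00).
ΣA = 18524.00 mm², ΣAx̄ = 1704802.00 mm³, ΣAȳ = 1004784.00 mm³.
x̄ = 1704802.00/18524.00 = 92.03 mm; ȳ = 1004784.00/18524.00 = 54.24 mm.

x̄ = 92.03 mm, ȳ = 54.24 mm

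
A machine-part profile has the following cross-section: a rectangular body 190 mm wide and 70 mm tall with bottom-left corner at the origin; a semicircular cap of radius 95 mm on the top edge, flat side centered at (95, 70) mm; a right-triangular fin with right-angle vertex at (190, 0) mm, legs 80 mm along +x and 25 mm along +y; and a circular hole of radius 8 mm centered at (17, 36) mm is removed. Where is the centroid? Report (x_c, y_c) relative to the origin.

rectangular body: A = 190 × 70 = 13300.00, centroid at (95.00, 35.00).
semicircular top: A = ½π·95² = 14176.44, centroid at (95.00, 110.32).
triangular fin: A = ½·80·25 = 1000.00, centroid at (216.67, 8.33).
hole: A = −π·8² = -201.06, centroid at (17.00, 36.00).
ΣA = 28275.37 mm², ΣAx_c = 2823510.11 mm³, ΣAy_c = 2030529.02 mm³.
x_c = 2823510.11/28275.37 = 99.86 mm; y_c = 2030529.02/28275.37 = 71.81 mm.

x_c = 99.86 mm, y_c = 71.81 mm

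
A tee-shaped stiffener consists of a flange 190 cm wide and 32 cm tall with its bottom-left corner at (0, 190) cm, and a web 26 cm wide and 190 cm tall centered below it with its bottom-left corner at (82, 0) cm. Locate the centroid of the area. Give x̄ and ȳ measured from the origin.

x̄ = 95.00 cm, ȳ = 156.24 cm

web: A = 26 × 190 = 4940.00, centroid at (95.00, 95.00).
flange: A = 190 × 32 = 6080.00, centroid at (95.00, 206.00).
ΣA = 11020.00 cm²
ΣAx̄ = (4940.00)(95.00) + (6080.00)(95.00) = 1046900.00 cm³
ΣAȳ = (4940.00)(95.00) + (6080.00)(206.00) = 1721780.00 cm³
x̄ = 1046900.00 / 11020.00 = 95.00 cm
ȳ = 1721780.00 / 11020.00 = 156.24 cm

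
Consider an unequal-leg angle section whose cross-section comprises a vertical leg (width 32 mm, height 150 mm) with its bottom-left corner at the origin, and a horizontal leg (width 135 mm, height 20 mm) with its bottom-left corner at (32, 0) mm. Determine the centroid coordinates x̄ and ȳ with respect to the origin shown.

x̄ = 46.06 mm, ȳ = 51.60 mm

Part | A | x̄ᵢ | ȳᵢ | A·x̄ᵢ | A·ȳᵢ
vertical leg | 4800.00 | 16.00 | 75.00 | 76800.00 | 360000.00
horizontal leg | 2700.00 | 99.50 | 10.00 | 268650.00 | 27000.00
Σ | 7500.00 |  |  | 345450.00 | 387000.00
x̄ = 345450.00 / 7500.00 = 46.06 mm
ȳ = 387000.00 / 7500.00 = 51.60 mm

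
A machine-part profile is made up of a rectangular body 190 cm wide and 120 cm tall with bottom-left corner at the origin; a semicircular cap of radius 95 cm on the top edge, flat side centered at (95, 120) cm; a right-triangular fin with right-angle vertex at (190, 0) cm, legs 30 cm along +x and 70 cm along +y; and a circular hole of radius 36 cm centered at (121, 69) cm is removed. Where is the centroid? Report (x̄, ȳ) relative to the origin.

rectangular body: A = 190 × 120 = 22800.00, centroid at (95.00, 60.00).
semicircular top: A = ½π·95² = 14176.44, centroid at (95.00, 160.32).
triangular fin: A = ½·30·70 = 1050.00, centroid at (200.00, 23.33).
hole: A = −π·36² = -4071.50, centroid at (121.00, 69.00).
ΣA = 33954.93 cm², ΣAx̄ = 3230109.51 cm³, ΣAȳ = 3384321.97 cm³.
x̄ = 3230109.51/33954.93 = 95.13 cm; ȳ = 3384321.97/33954.93 = 99.67 cm.

x̄ = 95.13 cm, ȳ = 99.67 cm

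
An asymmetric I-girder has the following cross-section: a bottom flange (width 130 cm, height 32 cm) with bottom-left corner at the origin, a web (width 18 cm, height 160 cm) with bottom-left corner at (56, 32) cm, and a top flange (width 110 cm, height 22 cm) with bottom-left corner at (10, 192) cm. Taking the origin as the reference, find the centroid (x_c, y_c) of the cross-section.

x_c = 65.00 cm, y_c = 93.06 cm

Part | A | x̄ᵢ | ȳᵢ | A·x̄ᵢ | A·ȳᵢ
bottom flange | 4160.00 | 65.00 | 16.00 | 270400.00 | 66560.00
web | 2880.00 | 65.00 | 112.00 | 187200.00 | 322560.00
top flange | 2420.00 | 65.00 | 203.00 | 157300.00 | 491260.00
Σ | 9460.00 |  |  | 614900.00 | 880380.00
x_c = 614900.00 / 9460.00 = 65.00 cm
y_c = 880380.00 / 9460.00 = 93.06 cm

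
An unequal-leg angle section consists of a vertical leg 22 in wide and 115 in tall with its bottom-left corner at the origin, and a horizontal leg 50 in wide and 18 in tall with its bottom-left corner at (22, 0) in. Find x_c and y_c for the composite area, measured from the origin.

x_c = 20.45 in, y_c = 44.77 in

vertical leg: A = 22 × 115 = 2530.00, centroid at (11.00, 57.50).
horizontal leg: A = 50 × 18 = 900.00, centroid at (47.00, 9.00).
ΣA = 3430.00 in², ΣAx_c = 70130.00 in³, ΣAy_c = 153575.00 in³.
x_c = 70130.00/3430.00 = 20.45 in; y_c = 153575.00/3430.00 = 44.77 in.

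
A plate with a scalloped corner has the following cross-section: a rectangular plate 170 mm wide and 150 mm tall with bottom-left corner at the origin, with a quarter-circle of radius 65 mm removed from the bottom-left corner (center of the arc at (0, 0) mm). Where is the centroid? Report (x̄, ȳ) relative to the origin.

plate: A = 170 × 150 = 25500.00, centroid at (85.00, 75.00).
removed quarter-circle: A = −¼π·65² = -3318.31, centroid at (27.59, 27.59).
ΣA = 22181.69 mm², ΣAx̄ = 2075958.33 mm³, ΣAȳ = 1820958.33 mm³.
x̄ = 2075958.33/22181.69 = 93.59 mm; ȳ = 1820958.33/22181.69 = 82.09 mm.

x̄ = 93.59 mm, ȳ = 82.09 mm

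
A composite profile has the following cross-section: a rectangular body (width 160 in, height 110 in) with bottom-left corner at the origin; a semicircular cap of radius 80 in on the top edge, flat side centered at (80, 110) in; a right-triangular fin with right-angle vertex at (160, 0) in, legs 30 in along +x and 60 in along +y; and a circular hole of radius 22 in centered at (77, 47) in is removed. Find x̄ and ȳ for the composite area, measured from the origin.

x̄ = 83.17 in, ȳ = 87.37 in

rectangular body: A = 160 × 110 = 17600.00, centroid at (80.00, 55.00).
semicircular top: A = ½π·80² = 10053.10, centroid at (80.00, 143.95).
triangular fin: A = ½·30·60 = 900.00, centroid at (170.00, 20.00).
hole: A = −π·22² = -1520.53, centroid at (77.00, 47.00).
ΣA = 27032.57 in², ΣAx̄ = 2248166.84 in³, ΣAȳ = 2361709.00 in³.
x̄ = 2248166.84/27032.57 = 83.17 in; ȳ = 2361709.00/27032.57 = 87.37 in.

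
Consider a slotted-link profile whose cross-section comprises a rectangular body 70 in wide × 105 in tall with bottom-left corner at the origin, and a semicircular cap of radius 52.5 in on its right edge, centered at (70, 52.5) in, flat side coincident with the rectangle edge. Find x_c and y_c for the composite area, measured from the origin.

x_c = 56.23 in, y_c = 52.50 in

rectangular body: A = 70 × 105 = 7350.00, centroid at (35.00, 52.50).
semicircular end: A = ½π·52.5² = 4329.51, centroid at (92.28, 52.50).
ΣA = 11679.51 in², ΣAx_c = 656784.27 in³, ΣAy_c = 613174.14 in³.
x_c = 656784.27/11679.51 = 56.23 in; y_c = 613174.14/11679.51 = 52.50 in.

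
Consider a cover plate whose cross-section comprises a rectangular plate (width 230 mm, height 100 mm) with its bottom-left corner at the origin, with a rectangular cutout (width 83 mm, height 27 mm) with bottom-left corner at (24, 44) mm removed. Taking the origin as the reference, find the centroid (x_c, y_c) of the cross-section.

x_c = 120.34 mm, y_c = 49.19 mm

plate: A = 230 × 100 = 23000.00, centroid at (115.00, 50.00).
hole: A = −(83 × 27) = -2241.00, centroid at (65.50, 57.50).
ΣA = 20759.00 mm²
ΣAx_c = (23000.00)(115.00) + (-2241.00)(65.50) = 2498214.50 mm³
ΣAy_c = (23000.00)(50.00) + (-2241.00)(57.50) = 1021142.50 mm³
x_c = 2498214.50 / 20759.00 = 120.34 mm
y_c = 1021142.50 / 20759.00 = 49.19 mm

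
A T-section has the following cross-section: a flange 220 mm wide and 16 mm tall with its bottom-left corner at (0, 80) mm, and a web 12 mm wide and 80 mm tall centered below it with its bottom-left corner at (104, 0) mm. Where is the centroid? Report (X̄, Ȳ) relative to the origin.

Part | A | x̄ᵢ | ȳᵢ | A·x̄ᵢ | A·ȳᵢ
web | 960.00 | 110.00 | 40.00 | 105600.00 | 38400.00
flange | 3520.00 | 110.00 | 88.00 | 387200.00 | 309760.00
Σ | 4480.00 |  |  | 492800.00 | 348160.00
X̄ = 492800.00 / 4480.00 = 110.00 mm
Ȳ = 348160.00 / 4480.00 = 77.71 mm

X̄ = 110.00 mm, Ȳ = 77.71 mm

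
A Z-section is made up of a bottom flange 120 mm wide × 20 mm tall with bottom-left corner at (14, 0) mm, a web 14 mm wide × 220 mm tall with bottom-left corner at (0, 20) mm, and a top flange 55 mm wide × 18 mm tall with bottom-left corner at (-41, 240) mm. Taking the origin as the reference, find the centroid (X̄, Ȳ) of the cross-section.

bottom flange: A = 120 × 20 = 2400.00, centroid at (74.00, 10.00).
web: A = 14 × 220 = 3080.00, centroid at (7.00, 130.00).
top flange: A = 55 × 18 = 990.00, centroid at (-13.50, 249.00).
ΣA = 6470.00 mm², ΣAX̄ = 185795.00 mm³, ΣAȲ = 670910.00 mm³.
X̄ = 185795.00/6470.00 = 28.72 mm; Ȳ = 670910.00/6470.00 = 103.70 mm.

X̄ = 28.72 mm, Ȳ = 103.70 mm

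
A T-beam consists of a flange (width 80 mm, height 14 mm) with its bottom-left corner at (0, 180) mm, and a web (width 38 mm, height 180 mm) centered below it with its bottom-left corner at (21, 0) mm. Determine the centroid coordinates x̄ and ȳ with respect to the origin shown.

Part | A | x̄ᵢ | ȳᵢ | A·x̄ᵢ | A·ȳᵢ
web | 6840.00 | 40.00 | 90.00 | 273600.00 | 615600.00
flange | 1120.00 | 40.00 | 187.00 | 44800.00 | 209440.00
Σ | 7960.00 |  |  | 318400.00 | 825040.00
x̄ = 318400.00 / 7960.00 = 40.00 mm
ȳ = 825040.00 / 7960.00 = 103.65 mm

x̄ = 40.00 mm, ȳ = 103.65 mm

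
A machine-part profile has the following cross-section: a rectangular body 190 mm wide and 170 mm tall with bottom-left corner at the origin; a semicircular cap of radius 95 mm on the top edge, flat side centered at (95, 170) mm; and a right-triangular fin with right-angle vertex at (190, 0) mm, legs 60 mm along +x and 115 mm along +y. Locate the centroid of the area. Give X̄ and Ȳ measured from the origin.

rectangular body: A = 190 × 170 = 32300.00, centroid at (95.00, 85.00).
semicircular top: A = ½π·95² = 14176.44, centroid at (95.00, 210.32).
triangular fin: A = ½·60·115 = 3450.00, centroid at (210.00, 38.33).
ΣA = 49926.44 mm²
ΣAX̄ = (32300.00)(95.00) + (14176.44)(95.00) + (3450.00)(210.00) = 5139761.50 mm³
ΣAȲ = (32300.00)(85.00) + (14176.44)(210.32) + (3450.00)(38.33) = 5859327.60 mm³
X̄ = 5139761.50 / 49926.44 = 102.95 mm
Ȳ = 5859327.60 / 49926.44 = 117.36 mm

X̄ = 102.95 mm, Ȳ = 117.36 mm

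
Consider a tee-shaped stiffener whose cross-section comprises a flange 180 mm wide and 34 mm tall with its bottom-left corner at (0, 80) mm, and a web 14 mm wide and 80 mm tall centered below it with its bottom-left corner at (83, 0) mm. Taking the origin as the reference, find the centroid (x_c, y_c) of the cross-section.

x_c = 90.00 mm, y_c = 88.18 mm

web: A = 14 × 80 = 1120.00, centroid at (90.00, 40.00).
flange: A = 180 × 34 = 6120.00, centroid at (90.00, 97.00).
ΣA = 7240.00 mm²
ΣAx_c = (1120.00)(90.00) + (6120.00)(90.00) = 651600.00 mm³
ΣAy_c = (1120.00)(40.00) + (6120.00)(97.00) = 638440.00 mm³
x_c = 651600.00 / 7240.00 = 90.00 mm
y_c = 638440.00 / 7240.00 = 88.18 mm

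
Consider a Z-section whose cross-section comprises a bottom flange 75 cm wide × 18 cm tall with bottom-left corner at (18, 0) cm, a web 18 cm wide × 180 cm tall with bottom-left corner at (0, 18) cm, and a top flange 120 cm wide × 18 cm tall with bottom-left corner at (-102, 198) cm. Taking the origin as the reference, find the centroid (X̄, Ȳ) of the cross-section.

X̄ = 1.98 cm, Ȳ = 119.88 cm

bottom flange: A = 75 × 18 = 1350.00, centroid at (55.50, 9.00).
web: A = 18 × 180 = 3240.00, centroid at (9.00, 108.00).
top flange: A = 120 × 18 = 2160.00, centroid at (-42.00, 207.00).
ΣA = 6750.00 cm²
ΣAX̄ = (1350.00)(55.50) + (3240.00)(9.00) + (2160.00)(-42.00) = 13365.00 cm³
ΣAȲ = (1350.00)(9.00) + (3240.00)(108.00) + (2160.00)(207.00) = 809190.00 cm³
X̄ = 13365.00 / 6750.00 = 1.98 cm
Ȳ = 809190.00 / 6750.00 = 119.88 cm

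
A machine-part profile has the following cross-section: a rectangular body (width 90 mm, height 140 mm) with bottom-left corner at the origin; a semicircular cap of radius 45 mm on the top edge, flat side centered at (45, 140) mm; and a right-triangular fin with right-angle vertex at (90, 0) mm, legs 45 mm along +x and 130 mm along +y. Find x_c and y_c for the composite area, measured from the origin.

rectangular body: A = 90 × 140 = 12600.00, centroid at (45.00, 70.00).
semicircular top: A = ½π·45² = 3180.86, centroid at (45.00, 159.10).
triangular fin: A = ½·45·130 = 2925.00, centroid at (105.00, 43.33).
ΣA = 18705.86 mm², ΣAx_c = 1017263.82 mm³, ΣAy_c = 1514820.76 mm³.
x_c = 1017263.82/18705.86 = 54.38 mm; y_c = 1514820.76/18705.86 = 80.98 mm.

x_c = 54.38 mm, y_c = 80.98 mm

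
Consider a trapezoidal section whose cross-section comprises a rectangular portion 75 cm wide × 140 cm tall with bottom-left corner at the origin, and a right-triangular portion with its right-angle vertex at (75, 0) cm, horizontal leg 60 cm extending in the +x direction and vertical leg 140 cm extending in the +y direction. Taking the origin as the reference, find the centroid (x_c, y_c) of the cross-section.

x_c = 53.93 cm, y_c = 63.33 cm

Part | A | x̄ᵢ | ȳᵢ | A·x̄ᵢ | A·ȳᵢ
rectangular portion | 10500.00 | 37.50 | 70.00 | 393750.00 | 735000.00
triangular portion | 4200.00 | 95.00 | 46.67 | 399000.00 | 196000.00
Σ | 14700.00 |  |  | 792750.00 | 931000.00
x_c = 792750.00 / 14700.00 = 53.93 cm
y_c = 931000.00 / 14700.00 = 63.33 cm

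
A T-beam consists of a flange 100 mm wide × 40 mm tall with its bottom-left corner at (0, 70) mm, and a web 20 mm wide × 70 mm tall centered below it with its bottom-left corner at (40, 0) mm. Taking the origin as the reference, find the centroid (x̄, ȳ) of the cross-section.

x̄ = 50.00 mm, ȳ = 75.74 mm

web: A = 20 × 70 = 1400.00, centroid at (50.00, 35.00).
flange: A = 100 × 40 = 4000.00, centroid at (50.00, 90.00).
ΣA = 5400.00 mm²
ΣAx̄ = (1400.00)(50.00) + (4000.00)(50.00) = 270000.00 mm³
ΣAȳ = (1400.00)(35.00) + (4000.00)(90.00) = 409000.00 mm³
x̄ = 270000.00 / 5400.00 = 50.00 mm
ȳ = 409000.00 / 5400.00 = 75.74 mm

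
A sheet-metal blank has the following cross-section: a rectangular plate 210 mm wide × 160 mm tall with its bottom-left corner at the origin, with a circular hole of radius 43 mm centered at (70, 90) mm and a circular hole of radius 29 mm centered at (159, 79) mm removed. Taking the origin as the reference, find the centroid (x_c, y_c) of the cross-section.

plate: A = 210 × 160 = 33600.00, centroid at (105.00, 80.00).
hole 1: A = −π·43² = -5808.80, centroid at (70.00, 90.00).
hole 2: A = −π·29² = -2642.08, centroid at (159.00, 79.00).
ΣA = 25149.12 mm²
ΣAx_c = (33600.00)(105.00) + (-5808.80)(70.00) + (-2642.08)(159.00) = 2701293.03 mm³
ΣAy_c = (33600.00)(80.00) + (-5808.80)(90.00) + (-2642.08)(79.00) = 1956483.29 mm³
x_c = 2701293.03 / 25149.12 = 107.41 mm
y_c = 1956483.29 / 25149.12 = 77.80 mm

x_c = 107.41 mm, y_c = 77.80 mm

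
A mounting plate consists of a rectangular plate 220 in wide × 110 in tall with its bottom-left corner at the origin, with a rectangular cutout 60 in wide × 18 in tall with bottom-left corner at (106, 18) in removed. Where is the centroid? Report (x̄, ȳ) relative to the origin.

x̄ = 108.79 in, ȳ = 56.31 in

plate: A = 220 × 110 = 24200.00, centroid at (110.00, 55.00).
hole: A = −(60 × 18) = -1080.00, centroid at (136.00, 27.00).
ΣA = 23120.00 in²
ΣAx̄ = (24200.00)(110.00) + (-1080.00)(136.00) = 2515120.00 in³
ΣAȳ = (24200.00)(55.00) + (-1080.00)(27.00) = 1301840.00 in³
x̄ = 2515120.00 / 23120.00 = 108.79 in
ȳ = 1301840.00 / 23120.00 = 56.31 in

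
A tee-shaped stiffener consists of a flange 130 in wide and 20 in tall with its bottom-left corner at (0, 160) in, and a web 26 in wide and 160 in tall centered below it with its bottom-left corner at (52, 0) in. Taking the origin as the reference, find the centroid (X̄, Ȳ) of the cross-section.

X̄ = 65.00 in, Ȳ = 114.62 in

web: A = 26 × 160 = 4160.00, centroid at (65.00, 80.00).
flange: A = 130 × 20 = 2600.00, centroid at (65.00, 170.00).
ΣA = 6760.00 in²
ΣAX̄ = (4160.00)(65.00) + (2600.00)(65.00) = 439400.00 in³
ΣAȲ = (4160.00)(80.00) + (2600.00)(170.00) = 774800.00 in³
X̄ = 439400.00 / 6760.00 = 65.00 in
Ȳ = 774800.00 / 6760.00 = 114.62 in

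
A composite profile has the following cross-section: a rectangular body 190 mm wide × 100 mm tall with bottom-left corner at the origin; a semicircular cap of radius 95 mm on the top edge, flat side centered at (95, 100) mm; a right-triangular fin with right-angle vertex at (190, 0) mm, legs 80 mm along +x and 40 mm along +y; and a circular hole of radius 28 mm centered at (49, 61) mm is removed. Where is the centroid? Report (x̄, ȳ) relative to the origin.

rectangular body: A = 190 × 100 = 19000.00, centroid at (95.00, 50.00).
semicircular top: A = ½π·95² = 14176.44, centroid at (95.00, 140.32).
triangular fin: A = ½·80·40 = 1600.00, centroid at (216.67, 13.33).
hole: A = −π·28² = -2463.01, centroid at (49.00, 61.00).
ΣA = 32313.43 mm², ΣAx̄ = 3377740.74 mm³, ΣAȳ = 2810316.82 mm³.
x̄ = 3377740.74/32313.43 = 104.53 mm; ȳ = 2810316.82/32313.43 = 86.97 mm.

x̄ = 104.53 mm, ȳ = 86.97 mm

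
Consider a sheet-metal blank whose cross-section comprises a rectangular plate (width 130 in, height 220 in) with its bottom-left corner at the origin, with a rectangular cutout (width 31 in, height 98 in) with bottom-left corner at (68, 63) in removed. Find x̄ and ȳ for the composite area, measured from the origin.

x̄ = 62.80 in, ȳ = 109.76 in

Part | A | x̄ᵢ | ȳᵢ | A·x̄ᵢ | A·ȳᵢ
plate | 28600.00 | 65.00 | 110.00 | 1859000.00 | 3146000.00
hole | -3038.00 | 83.50 | 112.00 | -253673.00 | -340256.00
Σ | 25562.00 |  |  | 1605327.00 | 2805744.00
x̄ = 1605327.00 / 25562.00 = 62.80 in
ȳ = 2805744.00 / 25562.00 = 109.76 in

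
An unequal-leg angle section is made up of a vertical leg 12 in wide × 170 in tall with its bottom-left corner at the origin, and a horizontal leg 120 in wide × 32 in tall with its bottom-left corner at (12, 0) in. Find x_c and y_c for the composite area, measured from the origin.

Part | A | x̄ᵢ | ȳᵢ | A·x̄ᵢ | A·ȳᵢ
vertical leg | 2040.00 | 6.00 | 85.00 | 12240.00 | 173400.00
horizontal leg | 3840.00 | 72.00 | 16.00 | 276480.00 | 61440.00
Σ | 5880.00 |  |  | 288720.00 | 234840.00
x_c = 288720.00 / 5880.00 = 49.10 in
y_c = 234840.00 / 5880.00 = 39.94 in

x_c = 49.10 in, y_c = 39.94 in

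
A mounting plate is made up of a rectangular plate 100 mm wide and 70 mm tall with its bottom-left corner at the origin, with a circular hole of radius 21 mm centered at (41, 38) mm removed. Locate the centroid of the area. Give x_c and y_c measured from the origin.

x_c = 52.22 mm, y_c = 34.26 mm

Part | A | x̄ᵢ | ȳᵢ | A·x̄ᵢ | A·ȳᵢ
plate | 7000.00 | 50.00 | 35.00 | 350000.00 | 245000.00
hole | -1385.44 | 41.00 | 38.00 | -56803.14 | -52646.81
Σ | 5614.56 |  |  | 293196.86 | 192353.19
x_c = 293196.86 / 5614.56 = 52.22 mm
y_c = 192353.19 / 5614.56 = 34.26 mm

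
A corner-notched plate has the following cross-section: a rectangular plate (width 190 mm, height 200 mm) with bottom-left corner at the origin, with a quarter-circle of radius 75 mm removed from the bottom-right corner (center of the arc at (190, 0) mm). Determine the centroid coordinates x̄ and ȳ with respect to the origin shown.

plate: A = 190 × 200 = 38000.00, centroid at (95.00, 100.00).
removed quarter-circle: A = −¼π·75² = -4417.86, centroid at (158.17, 31.83).
ΣA = 33582.14 mm²
ΣAx̄ = (38000.00)(95.00) + (-4417.86)(158.17) = 2911230.71 mm³
ΣAȳ = (38000.00)(100.00) + (-4417.86)(31.83) = 3659375.00 mm³
x̄ = 2911230.71 / 33582.14 = 86.69 mm
ȳ = 3659375.00 / 33582.14 = 108.97 mm

x̄ = 86.69 mm, ȳ = 108.97 mm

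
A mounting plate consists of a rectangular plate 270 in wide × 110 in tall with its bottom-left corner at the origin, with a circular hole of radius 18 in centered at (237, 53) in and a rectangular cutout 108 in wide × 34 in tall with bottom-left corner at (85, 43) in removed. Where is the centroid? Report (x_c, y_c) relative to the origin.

plate: A = 270 × 110 = 29700.00, centroid at (135.00, 55.00).
hole 1: A = −π·18² = -1017.88, centroid at (237.00, 53.00).
hole 2: A = −(108 × 34) = -3672.00, centroid at (139.00, 60.00).
ΣA = 25010.12 in²
ΣAx_c = (29700.00)(135.00) + (-1017.88)(237.00) + (-3672.00)(139.00) = 3257855.38 in³
ΣAy_c = (29700.00)(55.00) + (-1017.88)(53.00) + (-3672.00)(60.00) = 1359232.57 in³
x_c = 3257855.38 / 25010.12 = 130.26 in
y_c = 1359232.57 / 25010.12 = 54.35 in

x_c = 130.26 in, y_c = 54.35 in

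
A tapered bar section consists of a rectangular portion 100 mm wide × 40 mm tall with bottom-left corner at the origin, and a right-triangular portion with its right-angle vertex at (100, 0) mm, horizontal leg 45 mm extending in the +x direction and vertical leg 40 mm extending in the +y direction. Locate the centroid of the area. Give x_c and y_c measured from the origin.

x_c = 61.94 mm, y_c = 18.78 mm

rectangular portion: A = 100 × 40 = 4000.00, centroid at (50.00, 20.00).
triangular portion: A = ½·45·40 = 900.00, centroid at (115.00, 13.33).
ΣA = 4900.00 mm², ΣAx_c = 303500.00 mm³, ΣAy_c = 92000.00 mm³.
x_c = 303500.00/4900.00 = 61.94 mm; y_c = 92000.00/4900.00 = 18.78 mm.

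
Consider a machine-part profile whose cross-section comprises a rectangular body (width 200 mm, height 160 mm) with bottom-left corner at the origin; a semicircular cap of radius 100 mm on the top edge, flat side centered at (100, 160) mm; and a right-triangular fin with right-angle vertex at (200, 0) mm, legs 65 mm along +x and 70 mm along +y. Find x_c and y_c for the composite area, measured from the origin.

Part | A | x̄ᵢ | ȳᵢ | A·x̄ᵢ | A·ȳᵢ
rectangular body | 32000.00 | 100.00 | 80.00 | 3200000.00 | 2560000.00
semicircular top | 15707.96 | 100.00 | 202.44 | 1570796.33 | 3179940.79
triangular fin | 2275.00 | 221.67 | 23.33 | 504291.67 | 53083.33
Σ | 49982.96 |  |  | 5275087.99 | 5793024.12
x_c = 5275087.99 / 49982.96 = 105.54 mm
y_c = 5793024.12 / 49982.96 = 115.90 mm

x_c = 105.54 mm, y_c = 115.90 mm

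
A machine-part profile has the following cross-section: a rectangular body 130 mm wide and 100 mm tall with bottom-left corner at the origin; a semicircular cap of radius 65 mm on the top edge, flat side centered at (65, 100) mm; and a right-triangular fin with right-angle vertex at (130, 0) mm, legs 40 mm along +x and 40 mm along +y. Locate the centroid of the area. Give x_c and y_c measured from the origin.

rectangular body: A = 130 × 100 = 13000.00, centroid at (65.00, 50.00).
semicircular top: A = ½π·65² = 6636.61, centroid at (65.00, 127.59).
triangular fin: A = ½·40·40 = 800.00, centroid at (143.33, 13.33).
ΣA = 20436.61 mm²
ΣAx_c = (13000.00)(65.00) + (6636.61)(65.00) + (800.00)(143.33) = 1391046.61 mm³
ΣAy_c = (13000.00)(50.00) + (6636.61)(127.59) + (800.00)(13.33) = 1507411.45 mm³
x_c = 1391046.61 / 20436.61 = 68.07 mm
y_c = 1507411.45 / 20436.61 = 73.76 mm

x_c = 68.07 mm, y_c = 73.76 mm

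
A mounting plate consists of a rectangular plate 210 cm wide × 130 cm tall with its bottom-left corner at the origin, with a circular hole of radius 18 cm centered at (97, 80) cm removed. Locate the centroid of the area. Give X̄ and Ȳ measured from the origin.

X̄ = 105.31 cm, Ȳ = 64.42 cm

plate: A = 210 × 130 = 27300.00, centroid at (105.00, 65.00).
hole: A = −π·18² = -1017.88, centroid at (97.00, 80.00).
ΣA = 26282.12 cm²
ΣAX̄ = (27300.00)(105.00) + (-1017.88)(97.00) = 2767766.03 cm³
ΣAȲ = (27300.00)(65.00) + (-1017.88)(80.00) = 1693069.92 cm³
X̄ = 2767766.03 / 26282.12 = 105.31 cm
Ȳ = 1693069.92 / 26282.12 = 64.42 cm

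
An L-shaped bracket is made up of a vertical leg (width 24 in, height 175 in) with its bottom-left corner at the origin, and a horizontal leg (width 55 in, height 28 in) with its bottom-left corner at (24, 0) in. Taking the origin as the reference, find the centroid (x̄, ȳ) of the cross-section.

x̄ = 22.60 in, ȳ = 67.78 in

vertical leg: A = 24 × 175 = 4200.00, centroid at (12.00, 87.50).
horizontal leg: A = 55 × 28 = 1540.00, centroid at (51.50, 14.00).
ΣA = 5740.00 in²
ΣAx̄ = (4200.00)(12.00) + (1540.00)(51.50) = 129710.00 in³
ΣAȳ = (4200.00)(87.50) + (1540.00)(14.00) = 389060.00 in³
x̄ = 129710.00 / 5740.00 = 22.60 in
ȳ = 389060.00 / 5740.00 = 67.78 in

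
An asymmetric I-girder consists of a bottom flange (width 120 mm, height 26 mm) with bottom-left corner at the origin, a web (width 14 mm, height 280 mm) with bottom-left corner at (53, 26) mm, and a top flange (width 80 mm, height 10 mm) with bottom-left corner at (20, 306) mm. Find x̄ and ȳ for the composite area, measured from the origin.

Part | A | x̄ᵢ | ȳᵢ | A·x̄ᵢ | A·ȳᵢ
bottom flange | 3120.00 | 60.00 | 13.00 | 187200.00 | 40560.00
web | 3920.00 | 60.00 | 166.00 | 235200.00 | 650720.00
top flange | 800.00 | 60.00 | 311.00 | 48000.00 | 248800.00
Σ | 7840.00 |  |  | 470400.00 | 940080.00
x̄ = 470400.00 / 7840.00 = 60.00 mm
ȳ = 940080.00 / 7840.00 = 119.91 mm

x̄ = 60.00 mm, ȳ = 119.91 mm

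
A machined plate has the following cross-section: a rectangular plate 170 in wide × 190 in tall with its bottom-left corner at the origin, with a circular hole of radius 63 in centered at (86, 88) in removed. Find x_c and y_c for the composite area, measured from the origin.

plate: A = 170 × 190 = 32300.00, centroid at (85.00, 95.00).
hole: A = −π·63² = -12468.98, centroid at (86.00, 88.00).
ΣA = 19831.02 in²
ΣAx_c = (32300.00)(85.00) + (-12468.98)(86.00) = 1673167.61 in³
ΣAy_c = (32300.00)(95.00) + (-12468.98)(88.00) = 1971229.65 in³
x_c = 1673167.61 / 19831.02 = 84.37 in
y_c = 1971229.65 / 19831.02 = 99.40 in

x_c = 84.37 in, y_c = 99.40 in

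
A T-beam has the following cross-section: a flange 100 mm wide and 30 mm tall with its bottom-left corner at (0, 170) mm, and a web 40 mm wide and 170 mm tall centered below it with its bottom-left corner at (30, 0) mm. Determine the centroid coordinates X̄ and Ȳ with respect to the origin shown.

X̄ = 50.00 mm, Ȳ = 115.61 mm

web: A = 40 × 170 = 6800.00, centroid at (50.00, 85.00).
flange: A = 100 × 30 = 3000.00, centroid at (50.00, 185.00).
ΣA = 9800.00 mm², ΣAX̄ = 490000.00 mm³, ΣAȲ = 1133000.00 mm³.
X̄ = 490000.00/9800.00 = 50.00 mm; Ȳ = 1133000.00/9800.00 = 115.61 mm.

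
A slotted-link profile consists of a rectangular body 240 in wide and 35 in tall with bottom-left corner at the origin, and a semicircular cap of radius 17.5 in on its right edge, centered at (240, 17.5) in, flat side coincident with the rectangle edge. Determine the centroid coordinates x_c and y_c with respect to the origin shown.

x_c = 126.90 in, y_c = 17.50 in

rectangular body: A = 240 × 35 = 8400.00, centroid at (120.00, 17.50).
semicircular end: A = ½π·17.5² = 481.06, centroid at (247.43, 17.50).
ΣA = 8881.06 in²
ΣAx_c = (8400.00)(120.00) + (481.06)(247.43) = 1127026.45 in³
ΣAy_c = (8400.00)(17.50) + (481.06)(17.50) = 155418.49 in³
x_c = 1127026.45 / 8881.06 = 126.90 in
y_c = 155418.49 / 8881.06 = 17.50 in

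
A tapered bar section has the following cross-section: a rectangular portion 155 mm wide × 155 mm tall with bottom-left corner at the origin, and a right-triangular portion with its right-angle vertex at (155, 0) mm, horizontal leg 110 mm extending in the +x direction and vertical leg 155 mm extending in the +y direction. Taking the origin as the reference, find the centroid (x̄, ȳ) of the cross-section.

x̄ = 107.40 mm, ȳ = 70.73 mm

rectangular portion: A = 155 × 155 = 24025.00, centroid at (77.50, 77.50).
triangular portion: A = ½·110·155 = 8525.00, centroid at (191.67, 51.67).
ΣA = 32550.00 mm², ΣAx̄ = 3495895.83 mm³, ΣAȳ = 2302395.83 mm³.
x̄ = 3495895.83/32550.00 = 107.40 mm; ȳ = 2302395.83/32550.00 = 70.73 mm.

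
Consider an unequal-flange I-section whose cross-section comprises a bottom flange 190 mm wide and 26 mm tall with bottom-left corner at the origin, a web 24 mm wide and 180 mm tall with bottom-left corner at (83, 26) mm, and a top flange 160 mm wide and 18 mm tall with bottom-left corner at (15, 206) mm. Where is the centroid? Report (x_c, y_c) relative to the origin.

bottom flange: A = 190 × 26 = 4940.00, centroid at (95.00, 13.00).
web: A = 24 × 180 = 4320.00, centroid at (95.00, 116.00).
top flange: A = 160 × 18 = 2880.00, centroid at (95.00, 215.00).
ΣA = 12140.00 mm², ΣAx_c = 1153300.00 mm³, ΣAy_c = 1184540.00 mm³.
x_c = 1153300.00/12140.00 = 95.00 mm; y_c = 1184540.00/12140.00 = 97.57 mm.

x_c = 95.00 mm, y_c = 97.57 mm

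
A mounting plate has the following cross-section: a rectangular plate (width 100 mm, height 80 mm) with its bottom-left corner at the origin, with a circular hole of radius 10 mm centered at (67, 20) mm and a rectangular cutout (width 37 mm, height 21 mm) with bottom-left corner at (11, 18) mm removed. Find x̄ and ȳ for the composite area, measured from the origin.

x̄ = 51.53 mm, ȳ = 42.20 mm

Part | A | x̄ᵢ | ȳᵢ | A·x̄ᵢ | A·ȳᵢ
plate | 8000.00 | 50.00 | 40.00 | 400000.00 | 320000.00
hole 1 | -314.16 | 67.00 | 20.00 | -21048.67 | -6283.19
hole 2 | -777.00 | 29.50 | 28.50 | -22921.50 | -22144.50
Σ | 6908.84 |  |  | 356029.83 | 291572.31
x̄ = 356029.83 / 6908.84 = 51.53 mm
ȳ = 291572.31 / 6908.84 = 42.20 mm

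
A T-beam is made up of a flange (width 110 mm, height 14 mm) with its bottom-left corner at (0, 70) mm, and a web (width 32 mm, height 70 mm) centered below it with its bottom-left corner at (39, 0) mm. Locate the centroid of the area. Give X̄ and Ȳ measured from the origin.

X̄ = 55.00 mm, Ȳ = 52.11 mm

Part | A | x̄ᵢ | ȳᵢ | A·x̄ᵢ | A·ȳᵢ
web | 2240.00 | 55.00 | 35.00 | 123200.00 | 78400.00
flange | 1540.00 | 55.00 | 77.00 | 84700.00 | 118580.00
Σ | 3780.00 |  |  | 207900.00 | 196980.00
X̄ = 207900.00 / 3780.00 = 55.00 mm
Ȳ = 196980.00 / 3780.00 = 52.11 mm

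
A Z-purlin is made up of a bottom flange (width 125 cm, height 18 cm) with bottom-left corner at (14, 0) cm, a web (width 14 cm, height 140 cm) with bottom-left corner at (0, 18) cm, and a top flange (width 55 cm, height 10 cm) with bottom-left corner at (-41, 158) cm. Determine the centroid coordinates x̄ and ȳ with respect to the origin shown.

bottom flange: A = 125 × 18 = 2250.00, centroid at (76.50, 9.00).
web: A = 14 × 140 = 1960.00, centroid at (7.00, 88.00).
top flange: A = 55 × 10 = 550.00, centroid at (-13.50, 163.00).
ΣA = 4760.00 cm², ΣAx̄ = 178420.00 cm³, ΣAȳ = 282380.00 cm³.
x̄ = 178420.00/4760.00 = 37.48 cm; ȳ = 282380.00/4760.00 = 59.32 cm.

x̄ = 37.48 cm, ȳ = 59.32 cm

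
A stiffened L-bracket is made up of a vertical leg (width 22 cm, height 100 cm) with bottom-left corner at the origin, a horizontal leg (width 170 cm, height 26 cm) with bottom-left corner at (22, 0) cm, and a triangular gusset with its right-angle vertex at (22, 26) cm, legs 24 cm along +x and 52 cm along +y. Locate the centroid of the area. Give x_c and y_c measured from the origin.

x_c = 71.21 cm, y_c = 26.85 cm

vertical leg: A = 22 × 100 = 2200.00, centroid at (11.00, 50.00).
horizontal leg: A = 170 × 26 = 4420.00, centroid at (107.00, 13.00).
gusset: A = ½·24·52 = 624.00, centroid at (30.00, 43.33).
ΣA = 7244.00 cm², ΣAx_c = 515860.00 cm³, ΣAy_c = 194500.00 cm³.
x_c = 515860.00/7244.00 = 71.21 cm; y_c = 194500.00/7244.00 = 26.85 cm.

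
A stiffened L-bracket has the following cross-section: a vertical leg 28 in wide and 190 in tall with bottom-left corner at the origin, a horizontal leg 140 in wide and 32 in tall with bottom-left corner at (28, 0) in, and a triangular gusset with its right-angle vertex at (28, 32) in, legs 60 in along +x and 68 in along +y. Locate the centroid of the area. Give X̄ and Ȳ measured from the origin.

vertical leg: A = 28 × 190 = 5320.00, centroid at (14.00, 95.00).
horizontal leg: A = 140 × 32 = 4480.00, centroid at (98.00, 16.00).
gusset: A = ½·60·68 = 2040.00, centroid at (48.00, 54.67).
ΣA = 11840.00 in²
ΣAX̄ = (5320.00)(14.00) + (4480.00)(98.00) + (2040.00)(48.00) = 611440.00 in³
ΣAȲ = (5320.00)(95.00) + (4480.00)(16.00) + (2040.00)(54.67) = 688600.00 in³
X̄ = 611440.00 / 11840.00 = 51.64 in
Ȳ = 688600.00 / 11840.00 = 58.16 in

X̄ = 51.64 in, Ȳ = 58.16 in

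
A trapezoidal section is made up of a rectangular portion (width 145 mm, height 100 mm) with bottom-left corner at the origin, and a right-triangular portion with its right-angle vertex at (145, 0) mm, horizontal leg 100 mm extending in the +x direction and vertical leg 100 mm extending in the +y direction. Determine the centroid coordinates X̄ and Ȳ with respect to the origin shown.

X̄ = 99.64 mm, Ȳ = 45.73 mm

rectangular portion: A = 145 × 100 = 14500.00, centroid at (72.50, 50.00).
triangular portion: A = ½·100·100 = 5000.00, centroid at (178.33, 33.33).
ΣA = 19500.00 mm²
ΣAX̄ = (14500.00)(72.50) + (5000.00)(178.33) = 1942916.67 mm³
ΣAȲ = (14500.00)(50.00) + (5000.00)(33.33) = 891666.67 mm³
X̄ = 1942916.67 / 19500.00 = 99.64 mm
Ȳ = 891666.67 / 19500.00 = 45.73 mm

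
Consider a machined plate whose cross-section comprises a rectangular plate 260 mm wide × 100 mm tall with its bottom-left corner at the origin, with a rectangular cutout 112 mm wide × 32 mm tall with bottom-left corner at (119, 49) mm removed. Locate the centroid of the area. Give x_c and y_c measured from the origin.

x_c = 122.81 mm, y_c = 47.60 mm

Part | A | x̄ᵢ | ȳᵢ | A·x̄ᵢ | A·ȳᵢ
plate | 26000.00 | 130.00 | 50.00 | 3380000.00 | 1300000.00
hole | -3584.00 | 175.00 | 65.00 | -627200.00 | -232960.00
Σ | 22416.00 |  |  | 2752800.00 | 1067040.00
x_c = 2752800.00 / 22416.00 = 122.81 mm
y_c = 1067040.00 / 22416.00 = 47.60 mm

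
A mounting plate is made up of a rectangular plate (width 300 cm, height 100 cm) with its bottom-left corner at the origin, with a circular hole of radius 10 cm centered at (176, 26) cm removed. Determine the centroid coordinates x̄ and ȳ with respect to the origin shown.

x̄ = 149.72 cm, ȳ = 50.25 cm

Part | A | x̄ᵢ | ȳᵢ | A·x̄ᵢ | A·ȳᵢ
plate | 30000.00 | 150.00 | 50.00 | 4500000.00 | 1500000.00
hole | -314.16 | 176.00 | 26.00 | -55292.03 | -8168.14
Σ | 29685.84 |  |  | 4444707.97 | 1491831.86
x̄ = 4444707.97 / 29685.84 = 149.72 cm
ȳ = 1491831.86 / 29685.84 = 50.25 cm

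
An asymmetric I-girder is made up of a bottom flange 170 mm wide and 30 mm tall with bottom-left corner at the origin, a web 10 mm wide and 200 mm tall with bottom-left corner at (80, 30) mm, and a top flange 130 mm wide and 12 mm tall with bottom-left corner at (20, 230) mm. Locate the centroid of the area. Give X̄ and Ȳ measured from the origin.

X̄ = 85.00 mm, Ȳ = 81.37 mm

bottom flange: A = 170 × 30 = 5100.00, centroid at (85.00, 15.00).
web: A = 10 × 200 = 2000.00, centroid at (85.00, 130.00).
top flange: A = 130 × 12 = 1560.00, centroid at (85.00, 236.00).
ΣA = 8660.00 mm², ΣAX̄ = 736100.00 mm³, ΣAȲ = 704660.00 mm³.
X̄ = 736100.00/8660.00 = 85.00 mm; Ȳ = 704660.00/8660.00 = 81.37 mm.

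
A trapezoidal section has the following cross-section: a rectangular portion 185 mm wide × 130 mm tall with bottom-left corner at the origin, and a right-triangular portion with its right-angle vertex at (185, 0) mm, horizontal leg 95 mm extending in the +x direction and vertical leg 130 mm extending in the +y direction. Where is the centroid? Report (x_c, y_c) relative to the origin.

Part | A | x̄ᵢ | ȳᵢ | A·x̄ᵢ | A·ȳᵢ
rectangular portion | 24050.00 | 92.50 | 65.00 | 2224625.00 | 1563250.00
triangular portion | 6175.00 | 216.67 | 43.33 | 1337916.67 | 267583.33
Σ | 30225.00 |  |  | 3562541.67 | 1830833.33
x_c = 3562541.67 / 30225.00 = 117.87 mm
y_c = 1830833.33 / 30225.00 = 60.57 mm

x_c = 117.87 mm, y_c = 60.57 mm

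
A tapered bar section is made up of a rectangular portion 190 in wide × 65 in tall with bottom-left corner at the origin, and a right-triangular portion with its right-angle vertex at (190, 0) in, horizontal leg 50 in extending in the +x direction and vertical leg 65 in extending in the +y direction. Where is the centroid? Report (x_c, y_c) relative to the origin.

rectangular portion: A = 190 × 65 = 12350.00, centroid at (95.00, 32.50).
triangular portion: A = ½·50·65 = 1625.00, centroid at (206.67, 21.67).
ΣA = 13975.00 in²
ΣAx_c = (12350.00)(95.00) + (1625.00)(206.67) = 1509083.33 in³
ΣAy_c = (12350.00)(32.50) + (1625.00)(21.67) = 436583.33 in³
x_c = 1509083.33 / 13975.00 = 107.98 in
y_c = 436583.33 / 13975.00 = 31.24 in

x_c = 107.98 in, y_c = 31.24 in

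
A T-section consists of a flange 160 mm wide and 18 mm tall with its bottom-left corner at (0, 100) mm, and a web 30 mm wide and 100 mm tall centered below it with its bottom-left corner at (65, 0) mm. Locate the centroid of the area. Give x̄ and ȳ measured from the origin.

web: A = 30 × 100 = 3000.00, centroid at (80.00, 50.00).
flange: A = 160 × 18 = 2880.00, centroid at (80.00, 109.00).
ΣA = 5880.00 mm², ΣAx̄ = 470400.00 mm³, ΣAȳ = 463920.00 mm³.
x̄ = 470400.00/5880.00 = 80.00 mm; ȳ = 463920.00/5880.00 = 78.90 mm.

x̄ = 80.00 mm, ȳ = 78.90 mm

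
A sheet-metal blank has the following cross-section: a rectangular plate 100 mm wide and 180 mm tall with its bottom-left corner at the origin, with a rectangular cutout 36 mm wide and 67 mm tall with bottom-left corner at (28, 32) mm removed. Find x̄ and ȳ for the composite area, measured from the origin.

plate: A = 100 × 180 = 18000.00, centroid at (50.00, 90.00).
hole: A = −(36 × 67) = -2412.00, centroid at (46.00, 65.50).
ΣA = 15588.00 mm², ΣAx̄ = 789048.00 mm³, ΣAȳ = 1462014.00 mm³.
x̄ = 789048.00/15588.00 = 50.62 mm; ȳ = 1462014.00/15588.00 = 93.79 mm.

x̄ = 50.62 mm, ȳ = 93.79 mm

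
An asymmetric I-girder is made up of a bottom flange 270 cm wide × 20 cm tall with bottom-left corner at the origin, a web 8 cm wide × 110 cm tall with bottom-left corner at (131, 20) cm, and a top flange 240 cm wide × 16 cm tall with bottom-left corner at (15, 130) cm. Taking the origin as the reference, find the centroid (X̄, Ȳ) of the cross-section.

bottom flange: A = 270 × 20 = 5400.00, centroid at (135.00, 10.00).
web: A = 8 × 110 = 880.00, centroid at (135.00, 75.00).
top flange: A = 240 × 16 = 3840.00, centroid at (135.00, 138.00).
ΣA = 10120.00 cm², ΣAX̄ = 1366200.00 cm³, ΣAȲ = 649920.00 cm³.
X̄ = 1366200.00/10120.00 = 135.00 cm; Ȳ = 649920.00/10120.00 = 64.22 cm.

X̄ = 135.00 cm, Ȳ = 64.22 cm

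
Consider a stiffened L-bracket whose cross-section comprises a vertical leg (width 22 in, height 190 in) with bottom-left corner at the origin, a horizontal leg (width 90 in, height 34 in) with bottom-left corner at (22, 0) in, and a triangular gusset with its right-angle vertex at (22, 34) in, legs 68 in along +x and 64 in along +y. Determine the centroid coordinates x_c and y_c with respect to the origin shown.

vertical leg: A = 22 × 190 = 4180.00, centroid at (11.00, 95.00).
horizontal leg: A = 90 × 34 = 3060.00, centroid at (67.00, 17.00).
gusset: A = ½·68·64 = 2176.00, centroid at (44.67, 55.33).
ΣA = 9416.00 in², ΣAx_c = 348194.67 in³, ΣAy_c = 569525.33 in³.
x_c = 348194.67/9416.00 = 36.98 in; y_c = 569525.33/9416.00 = 60.48 in.

x_c = 36.98 in, y_c = 60.48 in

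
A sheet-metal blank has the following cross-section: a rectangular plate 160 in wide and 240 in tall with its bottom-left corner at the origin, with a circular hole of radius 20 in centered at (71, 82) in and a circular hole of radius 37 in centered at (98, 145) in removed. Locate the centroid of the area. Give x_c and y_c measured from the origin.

Part | A | x̄ᵢ | ȳᵢ | A·x̄ᵢ | A·ȳᵢ
plate | 38400.00 | 80.00 | 120.00 | 3072000.00 | 4608000.00
hole 1 | -1256.64 | 71.00 | 82.00 | -89221.23 | -103044.24
hole 2 | -4300.84 | 98.00 | 145.00 | -421482.35 | -623621.85
Σ | 32842.52 |  |  | 2561296.42 | 3881333.91
x_c = 2561296.42 / 32842.52 = 77.99 in
y_c = 3881333.91 / 32842.52 = 118.18 in

x_c = 77.99 in, y_c = 118.18 in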